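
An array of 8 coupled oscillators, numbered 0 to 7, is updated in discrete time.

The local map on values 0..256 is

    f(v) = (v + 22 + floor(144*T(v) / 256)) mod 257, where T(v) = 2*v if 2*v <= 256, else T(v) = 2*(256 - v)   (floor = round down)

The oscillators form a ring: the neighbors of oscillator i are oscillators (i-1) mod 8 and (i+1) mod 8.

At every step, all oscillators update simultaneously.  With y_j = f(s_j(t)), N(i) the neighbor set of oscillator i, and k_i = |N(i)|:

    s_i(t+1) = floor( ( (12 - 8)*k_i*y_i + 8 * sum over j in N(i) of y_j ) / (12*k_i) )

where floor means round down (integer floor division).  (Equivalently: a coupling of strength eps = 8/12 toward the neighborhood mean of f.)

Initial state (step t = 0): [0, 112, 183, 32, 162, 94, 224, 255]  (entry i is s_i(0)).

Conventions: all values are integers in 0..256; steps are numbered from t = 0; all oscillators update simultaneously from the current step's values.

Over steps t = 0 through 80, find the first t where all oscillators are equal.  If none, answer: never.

Answer: never
Key observation: The state at step 22 reappears at step 34 — the system is in a cycle of period 12 from step 22 on.  No step 0..34 is synchronized, and the cycle repeats forever, so no step up to 80 (or ever) has all oscillators equal.

Derivation:
t=0: [0, 112, 183, 32, 162, 94, 224, 255]  (not all equal)
t=1: [15, 18, 41, 50, 114, 92, 89, 22]  (not all equal)
t=2: [60, 74, 99, 81, 117, 145, 165, 110]  (not all equal)
t=3: [194, 186, 201, 146, 80, 26, 107, 145]  (not all equal)
t=4: [30, 28, 30, 84, 101, 172, 120, 103]  (not all equal)
t=5: [135, 83, 122, 173, 155, 95, 97, 115]  (not all equal)
t=6: [81, 86, 84, 29, 95, 161, 153, 91]  (not all equal)
t=7: [204, 199, 162, 168, 112, 96, 93, 147]  (not all equal)
t=8: [29, 29, 30, 22, 87, 149, 159, 93]  (not all equal)
t=9: [128, 83, 78, 119, 102, 91, 95, 111]  (not all equal)
t=10: [78, 140, 134, 147, 156, 225, 146, 86]  (not all equal)
t=11: [142, 86, 35, 34, 30, 30, 87, 141]  (not all equal)
t=12: [91, 111, 131, 91, 88, 125, 108, 92]  (not all equal)
t=13: [144, 83, 83, 153, 151, 163, 166, 227]  (not all equal)
t=14: [85, 143, 143, 88, 33, 32, 29, 30]  (not all equal)
t=15: [107, 90, 93, 112, 130, 88, 86, 123]  (not all equal)
t=16: [162, 227, 145, 86, 82, 149, 146, 159]  (not all equal)
t=17: [29, 30, 87, 144, 144, 88, 33, 33]  (not all equal)
t=18: [86, 124, 108, 92, 93, 112, 131, 89]  (not all equal)
t=19: [147, 161, 165, 229, 146, 86, 83, 150]  (not all equal)
t=20: [33, 32, 29, 30, 87, 145, 145, 88]  (not all equal)
t=21: [130, 88, 86, 124, 108, 91, 92, 111]  (not all equal)
t=22: [81, 149, 147, 161, 164, 227, 144, 84]  (not all equal)
t=23: [142, 87, 33, 32, 29, 30, 86, 143]  (not all equal)
t=24: [92, 111, 129, 88, 86, 124, 108, 91]  (not all equal)
t=25: [144, 84, 81, 149, 147, 161, 164, 227]  (not all equal)
t=26: [86, 143, 142, 87, 33, 32, 29, 30]  (not all equal)
t=27: [108, 91, 92, 111, 129, 88, 86, 124]  (not all equal)
t=28: [164, 227, 144, 84, 81, 149, 147, 161]  (not all equal)
t=29: [29, 30, 86, 143, 142, 87, 33, 32]  (not all equal)
t=30: [86, 124, 108, 91, 92, 111, 129, 88]  (not all equal)
t=31: [147, 161, 164, 227, 144, 84, 81, 149]  (not all equal)
t=32: [33, 32, 29, 30, 86, 143, 142, 87]  (not all equal)
t=33: [129, 88, 86, 124, 108, 91, 92, 111]  (not all equal)
t=34: [81, 149, 147, 161, 164, 227, 144, 84]  (not all equal)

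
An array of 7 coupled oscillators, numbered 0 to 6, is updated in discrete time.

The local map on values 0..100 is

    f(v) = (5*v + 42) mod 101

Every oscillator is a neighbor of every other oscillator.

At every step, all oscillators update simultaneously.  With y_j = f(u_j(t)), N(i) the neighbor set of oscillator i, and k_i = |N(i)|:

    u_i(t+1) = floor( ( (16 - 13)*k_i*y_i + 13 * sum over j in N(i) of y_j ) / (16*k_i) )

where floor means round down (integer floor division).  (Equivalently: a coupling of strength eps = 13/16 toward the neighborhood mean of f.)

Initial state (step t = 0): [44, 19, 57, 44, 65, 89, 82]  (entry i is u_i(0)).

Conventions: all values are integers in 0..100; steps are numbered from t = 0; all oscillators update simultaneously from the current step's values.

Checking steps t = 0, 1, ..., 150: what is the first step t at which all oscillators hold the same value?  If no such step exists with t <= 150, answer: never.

Answer: 5
Key observation: Synchronization is absorbing here: once all oscillators are equal they stay equal, and step 5 is the first all-equal step.

Derivation:
t=0: [44, 19, 57, 44, 65, 89, 82]  (not all equal)
t=1: [53, 52, 52, 53, 54, 55, 53]  (not all equal)
t=2: [32, 37, 37, 32, 32, 32, 32]  (not all equal)
t=3: [6, 8, 8, 6, 6, 6, 6]  (not all equal)
t=4: [74, 75, 75, 74, 74, 74, 74]  (not all equal)
t=5: [9, 9, 9, 9, 9, 9, 9]  (all equal)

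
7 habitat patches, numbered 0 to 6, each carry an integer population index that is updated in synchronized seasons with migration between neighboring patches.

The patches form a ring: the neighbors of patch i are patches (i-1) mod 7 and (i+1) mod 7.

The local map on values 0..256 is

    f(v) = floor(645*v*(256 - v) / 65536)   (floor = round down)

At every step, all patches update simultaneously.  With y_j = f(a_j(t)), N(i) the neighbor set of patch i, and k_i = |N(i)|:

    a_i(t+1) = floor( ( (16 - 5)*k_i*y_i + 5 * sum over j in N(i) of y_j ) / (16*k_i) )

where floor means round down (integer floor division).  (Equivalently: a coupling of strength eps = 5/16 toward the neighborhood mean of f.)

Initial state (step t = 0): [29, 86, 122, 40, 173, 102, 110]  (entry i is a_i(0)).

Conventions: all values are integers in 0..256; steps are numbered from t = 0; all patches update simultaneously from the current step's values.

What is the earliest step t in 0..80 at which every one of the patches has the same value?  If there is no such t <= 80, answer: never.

Answer: 5
Key observation: Synchronization is absorbing here: once all patches are equal they stay equal, and step 5 is the first all-equal step.

Derivation:
t=0: [29, 86, 122, 40, 173, 102, 110]  (not all equal)
t=1: [91, 133, 145, 105, 134, 152, 142]  (not all equal)
t=2: [151, 158, 158, 156, 158, 156, 156]  (not all equal)
t=3: [154, 152, 152, 152, 152, 152, 153]  (not all equal)
t=4: [154, 154, 155, 155, 155, 155, 154]  (not all equal)
t=5: [154, 154, 154, 154, 154, 154, 154]  (all equal)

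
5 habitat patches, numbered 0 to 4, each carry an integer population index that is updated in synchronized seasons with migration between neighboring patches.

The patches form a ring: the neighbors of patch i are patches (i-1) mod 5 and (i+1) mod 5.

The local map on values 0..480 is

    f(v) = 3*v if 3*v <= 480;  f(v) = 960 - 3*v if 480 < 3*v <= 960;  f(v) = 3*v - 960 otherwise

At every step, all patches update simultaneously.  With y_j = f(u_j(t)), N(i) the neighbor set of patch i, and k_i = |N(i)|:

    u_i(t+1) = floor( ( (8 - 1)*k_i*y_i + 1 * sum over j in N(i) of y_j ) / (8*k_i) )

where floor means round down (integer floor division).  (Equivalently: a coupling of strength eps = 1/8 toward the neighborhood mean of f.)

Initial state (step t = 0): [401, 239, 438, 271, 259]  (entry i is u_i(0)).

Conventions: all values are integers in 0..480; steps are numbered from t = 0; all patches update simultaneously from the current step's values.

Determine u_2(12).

Answer: u_2(12) = 274

Derivation:
t=0: [401, 239, 438, 271, 259]
t=1: [239, 249, 334, 162, 184]
t=2: [251, 204, 79, 442, 401]
t=3: [218, 332, 252, 350, 248]
t=4: [283, 63, 186, 105, 213]
t=5: [129, 197, 383, 320, 307]
t=6: [364, 358, 188, 14, 58]
t=7: [133, 132, 356, 72, 163]
t=8: [403, 378, 132, 225, 450]
t=9: [253, 192, 375, 298, 374]
t=10: [210, 358, 172, 78, 158]
t=11: [325, 148, 410, 262, 450]
t=12: [65, 406, 274, 193, 353]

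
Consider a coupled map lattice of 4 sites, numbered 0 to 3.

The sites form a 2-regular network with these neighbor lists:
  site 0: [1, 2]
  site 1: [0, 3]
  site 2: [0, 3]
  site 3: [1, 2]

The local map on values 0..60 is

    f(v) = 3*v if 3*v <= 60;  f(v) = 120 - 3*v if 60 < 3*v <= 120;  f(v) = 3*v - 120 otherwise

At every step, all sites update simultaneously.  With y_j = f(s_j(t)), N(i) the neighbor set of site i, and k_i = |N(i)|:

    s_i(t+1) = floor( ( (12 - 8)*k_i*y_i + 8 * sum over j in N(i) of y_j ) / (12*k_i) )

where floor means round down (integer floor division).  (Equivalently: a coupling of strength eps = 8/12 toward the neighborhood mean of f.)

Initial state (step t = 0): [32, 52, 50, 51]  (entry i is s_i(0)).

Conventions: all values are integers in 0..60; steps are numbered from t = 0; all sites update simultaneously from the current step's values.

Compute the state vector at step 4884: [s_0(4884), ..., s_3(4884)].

Answer: [12, 8, 10, 9]
Key observation: The state at step 1, [30, 31, 29, 33], reappears at step 9: the system is in a cycle of period 8 from step 1 on.  Therefore the state at step 4884 equals the state at step 1 + ((4884 - 1) mod 8) = 4, which is [12, 8, 10, 9].

Derivation:
t=0: [32, 52, 50, 51]
t=1: [30, 31, 29, 33]
t=2: [30, 26, 28, 27]
t=3: [36, 37, 35, 39]
t=4: [12, 8, 10, 9]
t=5: [30, 29, 31, 27]
t=6: [30, 34, 32, 33]
t=7: [24, 23, 25, 21]
t=8: [48, 52, 50, 51]
t=9: [30, 31, 29, 33]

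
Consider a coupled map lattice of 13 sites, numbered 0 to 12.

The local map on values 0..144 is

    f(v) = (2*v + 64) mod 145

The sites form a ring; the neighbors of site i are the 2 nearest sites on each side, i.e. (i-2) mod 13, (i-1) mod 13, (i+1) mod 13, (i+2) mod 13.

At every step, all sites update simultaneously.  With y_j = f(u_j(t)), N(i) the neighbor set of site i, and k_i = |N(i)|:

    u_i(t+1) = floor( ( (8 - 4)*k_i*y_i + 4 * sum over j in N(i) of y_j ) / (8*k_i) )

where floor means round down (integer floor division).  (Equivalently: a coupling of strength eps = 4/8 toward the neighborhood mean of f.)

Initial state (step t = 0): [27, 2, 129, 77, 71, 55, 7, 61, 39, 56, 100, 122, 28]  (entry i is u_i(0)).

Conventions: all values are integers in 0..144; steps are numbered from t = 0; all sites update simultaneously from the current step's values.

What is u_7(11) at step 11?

Simulating step by step:
t=0: [27, 2, 129, 77, 71, 55, 7, 61, 39, 56, 100, 122, 28]
t=1: [88, 76, 56, 60, 57, 46, 73, 55, 104, 55, 98, 57, 100]
t=2: [79, 71, 45, 37, 34, 26, 57, 43, 93, 52, 96, 61, 98]
t=3: [66, 72, 55, 108, 103, 96, 61, 37, 74, 44, 91, 61, 93]
t=4: [55, 71, 61, 108, 102, 110, 75, 97, 69, 46, 78, 53, 84]
t=5: [41, 67, 64, 113, 109, 124, 88, 91, 62, 39, 60, 37, 67]
t=6: [36, 39, 47, 32, 89, 52, 85, 88, 68, 111, 66, 98, 55]
t=7: [105, 109, 69, 98, 80, 62, 78, 86, 74, 110, 68, 102, 70]
t=8: [111, 113, 86, 97, 75, 66, 72, 86, 78, 111, 76, 109, 85]
t=9: [110, 54, 85, 82, 74, 67, 67, 86, 83, 117, 90, 123, 88]
t=10: [98, 64, 84, 71, 68, 63, 63, 70, 73, 40, 75, 52, 83]
t=11: [87, 67, 78, 59, 57, 50, 50, 66, 72, 99, 74, 63, 74]

Answer: u_7(11) = 66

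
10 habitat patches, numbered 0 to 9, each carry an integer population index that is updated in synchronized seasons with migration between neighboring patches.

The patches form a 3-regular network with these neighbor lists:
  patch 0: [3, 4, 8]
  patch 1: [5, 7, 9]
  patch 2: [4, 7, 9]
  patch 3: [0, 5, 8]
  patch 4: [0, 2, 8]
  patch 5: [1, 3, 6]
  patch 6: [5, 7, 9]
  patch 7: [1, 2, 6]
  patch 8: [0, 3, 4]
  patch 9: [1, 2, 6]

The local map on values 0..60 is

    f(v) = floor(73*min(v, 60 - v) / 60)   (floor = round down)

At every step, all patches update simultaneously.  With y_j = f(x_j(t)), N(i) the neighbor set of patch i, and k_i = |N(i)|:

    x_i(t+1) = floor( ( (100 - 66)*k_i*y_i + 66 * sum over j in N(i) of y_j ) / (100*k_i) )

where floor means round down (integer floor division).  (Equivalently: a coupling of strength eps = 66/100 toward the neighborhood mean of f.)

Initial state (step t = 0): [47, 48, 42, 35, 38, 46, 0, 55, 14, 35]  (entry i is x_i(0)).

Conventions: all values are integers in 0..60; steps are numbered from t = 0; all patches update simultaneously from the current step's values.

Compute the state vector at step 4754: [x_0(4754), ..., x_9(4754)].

Answer: [31, 35, 34, 32, 32, 34, 35, 35, 31, 35]
Key observation: The state at step 8, [31, 35, 34, 32, 32, 34, 35, 35, 31, 35], reappears at step 10: the system is in a cycle of period 2 from step 8 on.  Therefore the state at step 4754 equals the state at step 8 + ((4754 - 8) mod 2) = 8, which is [31, 35, 34, 32, 32, 34, 35, 35, 31, 35].

Derivation:
t=0: [47, 48, 42, 35, 38, 46, 0, 55, 14, 35]
t=1: [21, 16, 20, 20, 20, 15, 11, 9, 21, 17]
t=2: [24, 17, 20, 23, 24, 18, 14, 15, 24, 19]
t=3: [28, 20, 23, 26, 27, 21, 19, 19, 28, 21]
t=4: [32, 24, 26, 31, 31, 25, 23, 24, 32, 24]
t=5: [34, 29, 31, 33, 33, 30, 28, 29, 34, 29]
t=6: [31, 35, 34, 32, 32, 34, 34, 34, 31, 34]
t=7: [34, 30, 31, 33, 33, 31, 31, 30, 34, 30]
t=8: [31, 35, 34, 32, 32, 34, 35, 35, 31, 35]
t=9: [34, 30, 31, 33, 33, 31, 30, 30, 34, 30]
t=10: [31, 35, 34, 32, 32, 34, 35, 35, 31, 35]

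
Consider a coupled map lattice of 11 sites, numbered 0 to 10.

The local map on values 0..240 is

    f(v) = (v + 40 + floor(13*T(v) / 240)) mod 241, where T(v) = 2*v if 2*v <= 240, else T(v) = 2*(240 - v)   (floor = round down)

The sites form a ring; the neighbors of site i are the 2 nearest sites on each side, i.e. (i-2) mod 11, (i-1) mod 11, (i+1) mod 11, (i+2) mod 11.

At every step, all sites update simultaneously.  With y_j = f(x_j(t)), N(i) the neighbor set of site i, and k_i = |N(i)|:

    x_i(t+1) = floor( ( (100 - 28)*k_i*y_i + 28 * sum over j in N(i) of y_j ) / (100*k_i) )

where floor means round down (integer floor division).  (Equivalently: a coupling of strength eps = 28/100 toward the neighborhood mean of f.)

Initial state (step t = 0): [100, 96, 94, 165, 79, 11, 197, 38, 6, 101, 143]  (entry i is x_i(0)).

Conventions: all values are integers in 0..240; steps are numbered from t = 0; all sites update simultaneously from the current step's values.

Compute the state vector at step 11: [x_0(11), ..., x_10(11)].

Answer: [163, 169, 159, 150, 195, 82, 74, 52, 57, 71, 89]

Derivation:
t=0: [100, 96, 94, 165, 79, 11, 197, 38, 6, 101, 143]
t=1: [152, 154, 148, 186, 120, 66, 21, 76, 62, 141, 173]
t=2: [201, 205, 198, 214, 166, 122, 81, 122, 119, 183, 207]
t=3: [20, 7, 17, 38, 176, 162, 144, 174, 160, 189, 35]
t=4: [73, 53, 70, 96, 197, 201, 199, 218, 200, 208, 94]
t=5: [112, 107, 109, 120, 18, 14, 3, 15, 14, 27, 119]
t=6: [157, 160, 153, 154, 72, 62, 46, 55, 63, 80, 154]
t=7: [199, 206, 196, 190, 127, 113, 95, 102, 114, 135, 191]
t=8: [48, 55, 202, 210, 183, 168, 150, 156, 169, 172, 195]
t=9: [106, 96, 33, 47, 195, 199, 203, 207, 215, 210, 216]
t=10: [130, 129, 99, 98, 184, 25, 22, 9, 14, 22, 35]
t=11: [163, 169, 159, 150, 195, 82, 74, 52, 57, 71, 89]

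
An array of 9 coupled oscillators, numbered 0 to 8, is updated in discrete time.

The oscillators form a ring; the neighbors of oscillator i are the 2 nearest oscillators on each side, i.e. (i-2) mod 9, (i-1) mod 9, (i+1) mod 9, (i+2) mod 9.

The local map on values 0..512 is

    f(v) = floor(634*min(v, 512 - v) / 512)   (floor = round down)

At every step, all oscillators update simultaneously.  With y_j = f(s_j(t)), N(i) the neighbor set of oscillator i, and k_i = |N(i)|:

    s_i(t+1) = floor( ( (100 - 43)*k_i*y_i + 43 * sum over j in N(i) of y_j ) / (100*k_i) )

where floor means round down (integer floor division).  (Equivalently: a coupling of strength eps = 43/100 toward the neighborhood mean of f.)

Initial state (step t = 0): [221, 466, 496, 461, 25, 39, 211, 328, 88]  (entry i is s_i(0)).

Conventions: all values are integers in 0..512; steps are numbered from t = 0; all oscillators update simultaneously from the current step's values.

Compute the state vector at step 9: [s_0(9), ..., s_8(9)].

Simulating step by step:
t=0: [221, 466, 496, 461, 25, 39, 211, 328, 88]
t=1: [199, 81, 56, 52, 59, 89, 193, 203, 149]
t=2: [205, 117, 91, 74, 93, 129, 202, 226, 194]
t=3: [227, 156, 128, 108, 131, 169, 227, 255, 236]
t=4: [263, 202, 172, 153, 176, 214, 265, 293, 281]
t=5: [285, 249, 224, 209, 227, 256, 285, 279, 284]
t=6: [284, 293, 279, 274, 281, 299, 285, 288, 285]
t=7: [280, 277, 285, 286, 284, 272, 279, 276, 279]
t=8: [287, 287, 282, 282, 283, 291, 288, 291, 288]
t=9: [278, 279, 282, 282, 281, 275, 276, 274, 276]

Answer: [278, 279, 282, 282, 281, 275, 276, 274, 276]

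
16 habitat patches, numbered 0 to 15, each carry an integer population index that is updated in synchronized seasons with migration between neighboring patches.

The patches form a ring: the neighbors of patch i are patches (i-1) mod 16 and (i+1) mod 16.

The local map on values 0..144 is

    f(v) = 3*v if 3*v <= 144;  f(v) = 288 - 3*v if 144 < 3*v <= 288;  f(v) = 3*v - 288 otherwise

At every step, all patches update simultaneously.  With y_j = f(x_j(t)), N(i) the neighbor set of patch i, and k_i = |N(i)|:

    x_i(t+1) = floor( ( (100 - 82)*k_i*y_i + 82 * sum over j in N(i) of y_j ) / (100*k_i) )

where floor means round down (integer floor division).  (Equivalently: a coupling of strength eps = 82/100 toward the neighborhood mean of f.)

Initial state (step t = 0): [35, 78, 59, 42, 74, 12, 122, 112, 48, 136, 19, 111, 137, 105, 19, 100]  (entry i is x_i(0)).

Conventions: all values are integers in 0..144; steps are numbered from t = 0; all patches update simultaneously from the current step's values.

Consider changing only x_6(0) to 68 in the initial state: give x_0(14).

Simulating step by step:
t=0: [35, 78, 59, 42, 74, 12, 68, 112, 48, 136, 19, 111, 137, 105, 19, 100]
t=1: [45, 98, 93, 95, 78, 67, 49, 102, 94, 104, 77, 81, 51, 78, 26, 68]
t=2: [61, 60, 5, 26, 46, 95, 68, 63, 18, 30, 38, 86, 64, 97, 70, 102]
t=3: [70, 68, 78, 76, 58, 91, 56, 74, 87, 85, 69, 91, 30, 71, 22, 78]
t=4: [70, 69, 68, 79, 51, 98, 54, 72, 45, 50, 34, 72, 53, 77, 64, 68]
t=5: [81, 81, 69, 98, 47, 108, 54, 119, 110, 122, 104, 107, 76, 102, 75, 86]
t=6: [38, 59, 35, 92, 42, 115, 65, 81, 67, 41, 49, 40, 31, 53, 31, 49]
t=7: [123, 109, 69, 96, 50, 100, 58, 81, 84, 115, 125, 117, 118, 99, 127, 110]
t=8: [47, 73, 30, 89, 29, 105, 43, 69, 48, 60, 64, 74, 41, 66, 37, 78]
t=9: [75, 107, 53, 76, 35, 93, 67, 126, 103, 117, 88, 101, 86, 112, 79, 113]
t=10: [45, 84, 61, 106, 47, 80, 56, 60, 66, 29, 36, 24, 31, 41, 49, 55]
t=11: [89, 104, 45, 106, 57, 115, 85, 105, 96, 96, 84, 95, 96, 118, 126, 135]
t=12: [61, 68, 46, 108, 56, 71, 40, 18, 11, 14, 7, 15, 28, 48, 91, 66]
t=13: [90, 114, 74, 112, 67, 111, 74, 72, 45, 29, 39, 51, 92, 66, 98, 65]
t=14: [63, 44, 53, 71, 53, 70, 59, 95, 89, 118, 112, 77, 94, 23, 76, 26]

Answer: x_0(14) = 63
Key observation: This trace re-runs the system from the modified initial state.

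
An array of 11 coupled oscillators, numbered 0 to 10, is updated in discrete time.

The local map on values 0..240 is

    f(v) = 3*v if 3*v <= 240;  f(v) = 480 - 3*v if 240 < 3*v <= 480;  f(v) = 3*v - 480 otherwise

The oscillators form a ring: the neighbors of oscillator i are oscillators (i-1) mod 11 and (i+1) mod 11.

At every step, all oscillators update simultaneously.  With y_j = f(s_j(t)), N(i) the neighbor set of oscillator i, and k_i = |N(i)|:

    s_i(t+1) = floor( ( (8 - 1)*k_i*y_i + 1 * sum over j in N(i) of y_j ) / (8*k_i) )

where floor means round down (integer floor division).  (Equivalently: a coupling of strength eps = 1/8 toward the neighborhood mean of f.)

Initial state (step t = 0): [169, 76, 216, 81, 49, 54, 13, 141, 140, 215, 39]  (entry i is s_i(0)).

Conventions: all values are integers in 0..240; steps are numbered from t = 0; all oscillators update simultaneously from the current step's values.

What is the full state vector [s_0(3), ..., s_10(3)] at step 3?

Simulating step by step:
t=0: [169, 76, 216, 81, 49, 54, 13, 141, 140, 215, 39]
t=1: [45, 211, 176, 227, 153, 153, 47, 56, 66, 155, 114]
t=2: [136, 145, 64, 180, 32, 28, 135, 168, 184, 34, 130]
t=3: [71, 55, 174, 70, 93, 84, 72, 30, 70, 99, 89]

Answer: [71, 55, 174, 70, 93, 84, 72, 30, 70, 99, 89]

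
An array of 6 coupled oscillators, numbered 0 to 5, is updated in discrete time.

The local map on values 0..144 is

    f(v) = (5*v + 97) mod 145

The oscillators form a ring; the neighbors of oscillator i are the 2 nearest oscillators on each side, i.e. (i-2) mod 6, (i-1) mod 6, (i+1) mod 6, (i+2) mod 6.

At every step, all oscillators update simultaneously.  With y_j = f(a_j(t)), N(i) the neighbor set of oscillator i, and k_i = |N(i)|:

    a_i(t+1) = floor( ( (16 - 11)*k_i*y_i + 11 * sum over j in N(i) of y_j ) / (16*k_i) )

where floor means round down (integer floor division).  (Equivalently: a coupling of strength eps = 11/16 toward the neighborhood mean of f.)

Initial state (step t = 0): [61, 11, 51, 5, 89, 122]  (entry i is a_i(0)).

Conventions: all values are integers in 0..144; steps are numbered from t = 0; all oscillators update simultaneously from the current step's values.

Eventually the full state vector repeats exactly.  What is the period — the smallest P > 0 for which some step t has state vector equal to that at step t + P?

Answer: 11
Key observation: The state at step 32, [73, 60, 60, 60, 73, 73], reappears at step 43 — and no state repeats earlier — so the cycle the system enters has period 11.

Derivation:
t=0: [61, 11, 51, 5, 89, 122]
t=1: [87, 74, 79, 90, 106, 99]
t=2: [55, 57, 67, 60, 62, 53]
t=3: [98, 98, 112, 106, 105, 90]
t=4: [43, 43, 41, 55, 54, 52]
t=5: [37, 38, 38, 56, 55, 55]
t=6: [119, 121, 121, 104, 102, 102]
t=7: [86, 89, 89, 62, 59, 59]
t=8: [100, 105, 105, 108, 103, 103]
t=9: [30, 38, 38, 43, 35, 35]
t=10: [124, 111, 111, 99, 107, 107]
t=11: [85, 69, 69, 46, 63, 63]
t=12: [71, 45, 45, 55, 81, 81]
t=13: [39, 44, 44, 59, 54, 54]
t=14: [36, 44, 44, 67, 59, 59]
t=15: [85, 77, 77, 88, 101, 101]
t=16: [50, 59, 59, 55, 51, 51]
t=17: [74, 83, 83, 82, 71, 71]
t=18: [42, 58, 58, 54, 39, 39]
t=19: [39, 63, 63, 58, 33, 33]
t=20: [82, 96, 96, 112, 94, 94]
t=21: [116, 117, 117, 118, 113, 113]
t=22: [93, 98, 98, 96, 92, 92]
t=23: [84, 70, 70, 88, 106, 106]
t=24: [45, 45, 45, 52, 56, 56]
t=25: [50, 47, 47, 61, 64, 64]
t=26: [75, 71, 71, 93, 97, 97]
t=27: [18, 36, 36, 46, 32, 32]
t=28: [97, 96, 96, 95, 90, 90]
t=29: [87, 111, 111, 130, 102, 102]
t=30: [64, 59, 59, 40, 45, 45]
t=31: [85, 77, 77, 48, 56, 56]
t=32: [73, 60, 60, 60, 73, 73]
t=33: [54, 79, 79, 79, 54, 54]
t=34: [70, 63, 63, 63, 70, 70]
t=35: [49, 84, 84, 84, 49, 49]
t=36: [62, 71, 71, 71, 62, 62]
t=37: [82, 51, 51, 51, 82, 82]
t=38: [68, 65, 65, 65, 68, 68]
t=39: [46, 87, 87, 87, 46, 46]
t=40: [57, 76, 76, 76, 57, 57]
t=41: [74, 59, 59, 59, 74, 74]
t=42: [56, 77, 77, 77, 56, 56]
t=43: [73, 60, 60, 60, 73, 73]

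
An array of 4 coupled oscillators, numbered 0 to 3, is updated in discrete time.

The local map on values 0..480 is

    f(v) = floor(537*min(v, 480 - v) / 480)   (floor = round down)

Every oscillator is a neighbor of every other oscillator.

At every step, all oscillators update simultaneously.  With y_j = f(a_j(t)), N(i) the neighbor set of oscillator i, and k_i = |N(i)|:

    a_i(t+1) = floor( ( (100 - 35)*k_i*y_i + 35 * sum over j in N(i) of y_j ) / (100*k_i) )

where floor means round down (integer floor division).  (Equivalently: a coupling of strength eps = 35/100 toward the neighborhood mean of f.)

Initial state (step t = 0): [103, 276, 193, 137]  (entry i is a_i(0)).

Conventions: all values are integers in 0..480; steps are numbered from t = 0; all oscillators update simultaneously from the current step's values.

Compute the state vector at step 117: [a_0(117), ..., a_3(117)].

Simulating step by step:
t=0: [103, 276, 193, 137]
t=1: [144, 204, 197, 164]
t=2: [178, 214, 209, 190]
t=3: [209, 230, 227, 216]
t=4: [239, 251, 249, 243]
t=5: [264, 258, 259, 263]
t=6: [242, 246, 245, 243]
t=7: [264, 262, 262, 264]
t=8: [241, 242, 242, 241]
t=9: [266, 266, 266, 266]
t=10: [239, 239, 239, 239]
t=11: [267, 267, 267, 267]
t=12: [238, 238, 238, 238]
t=13: [266, 266, 266, 266]

Answer: [266, 266, 266, 266]
Key observation: The state at step 9, [266, 266, 266, 266], reappears at step 13: the system is in a cycle of period 4 from step 9 on.  Therefore the state at step 117 equals the state at step 9 + ((117 - 9) mod 4) = 9, which is [266, 266, 266, 266].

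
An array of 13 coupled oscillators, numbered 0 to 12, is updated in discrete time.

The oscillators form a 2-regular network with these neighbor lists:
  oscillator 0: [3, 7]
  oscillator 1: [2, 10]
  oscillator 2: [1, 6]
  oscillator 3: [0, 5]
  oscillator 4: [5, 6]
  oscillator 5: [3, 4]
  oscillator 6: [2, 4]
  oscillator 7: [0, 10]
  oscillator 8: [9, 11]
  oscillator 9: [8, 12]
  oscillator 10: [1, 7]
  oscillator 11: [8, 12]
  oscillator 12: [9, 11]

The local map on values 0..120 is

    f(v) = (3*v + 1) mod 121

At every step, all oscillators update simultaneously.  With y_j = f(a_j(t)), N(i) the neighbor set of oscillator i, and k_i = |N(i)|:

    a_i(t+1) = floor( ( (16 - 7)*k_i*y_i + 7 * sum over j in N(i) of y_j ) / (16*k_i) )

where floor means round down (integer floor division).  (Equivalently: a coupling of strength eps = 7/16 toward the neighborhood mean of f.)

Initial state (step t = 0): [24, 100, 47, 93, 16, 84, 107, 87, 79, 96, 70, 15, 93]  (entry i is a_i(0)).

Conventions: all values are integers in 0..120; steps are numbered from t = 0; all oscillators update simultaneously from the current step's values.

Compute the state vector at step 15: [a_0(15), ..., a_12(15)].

Simulating step by step:
t=0: [24, 100, 47, 93, 16, 84, 107, 87, 79, 96, 70, 15, 93]
t=1: [53, 57, 42, 39, 47, 25, 60, 46, 86, 60, 67, 59, 41]
t=2: [51, 47, 27, 91, 41, 73, 39, 36, 35, 38, 60, 36, 27]
t=3: [49, 42, 76, 46, 49, 63, 84, 81, 108, 105, 62, 102, 95]
t=4: [19, 41, 64, 31, 32, 48, 35, 21, 77, 69, 38, 64, 55]
t=5: [67, 42, 64, 70, 83, 55, 96, 73, 97, 83, 79, 74, 60]
t=6: [86, 44, 52, 78, 24, 46, 43, 99, 52, 28, 88, 81, 57]
t=7: [46, 19, 24, 71, 46, 51, 28, 40, 39, 66, 27, 20, 47]
t=8: [30, 66, 72, 63, 35, 42, 67, 21, 96, 74, 58, 64, 42]
t=9: [80, 76, 88, 60, 78, 41, 89, 67, 64, 68, 61, 52, 41]
t=10: [98, 79, 42, 60, 70, 39, 44, 85, 66, 63, 76, 36, 27]
t=11: [46, 90, 31, 71, 79, 99, 27, 43, 82, 73, 89, 96, 85]
t=12: [32, 42, 77, 68, 96, 77, 92, 14, 34, 59, 22, 30, 39]
t=13: [82, 42, 71, 92, 58, 91, 54, 60, 90, 80, 48, 99, 98]
t=14: [23, 28, 62, 27, 46, 37, 55, 40, 54, 85, 27, 49, 68]
t=15: [57, 80, 65, 85, 44, 84, 43, 33, 32, 35, 64, 42, 56]

Answer: [57, 80, 65, 85, 44, 84, 43, 33, 32, 35, 64, 42, 56]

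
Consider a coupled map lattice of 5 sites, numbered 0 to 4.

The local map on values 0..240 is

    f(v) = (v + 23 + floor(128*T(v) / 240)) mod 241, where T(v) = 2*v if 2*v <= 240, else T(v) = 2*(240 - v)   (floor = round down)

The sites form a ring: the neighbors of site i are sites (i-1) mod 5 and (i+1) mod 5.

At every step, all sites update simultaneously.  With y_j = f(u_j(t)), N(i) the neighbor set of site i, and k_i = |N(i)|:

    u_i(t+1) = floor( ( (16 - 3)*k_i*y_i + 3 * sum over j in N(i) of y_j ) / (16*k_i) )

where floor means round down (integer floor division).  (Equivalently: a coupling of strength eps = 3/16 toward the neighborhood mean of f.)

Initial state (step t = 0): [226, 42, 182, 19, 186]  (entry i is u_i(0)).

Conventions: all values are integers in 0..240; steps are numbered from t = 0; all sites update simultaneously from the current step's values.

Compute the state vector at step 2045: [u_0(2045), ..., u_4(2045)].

Simulating step by step:
t=0: [226, 42, 182, 19, 186]
t=1: [30, 92, 36, 55, 28]
t=2: [96, 190, 111, 127, 85]
t=3: [200, 42, 14, 43, 184]
t=4: [32, 95, 62, 97, 32]
t=5: [101, 200, 164, 203, 101]
t=6: [211, 43, 26, 43, 211]
t=7: [31, 99, 82, 99, 31]
t=8: [100, 210, 198, 210, 100]
t=9: [209, 43, 24, 43, 209]
t=10: [32, 99, 79, 99, 32]
t=11: [101, 210, 193, 210, 101]
t=12: [211, 43, 24, 43, 211]
t=13: [31, 99, 79, 99, 31]
t=14: [100, 210, 193, 210, 100]
t=15: [209, 43, 24, 43, 209]

Answer: [101, 210, 193, 210, 101]
Key observation: The state at step 9, [209, 43, 24, 43, 209], reappears at step 15: the system is in a cycle of period 6 from step 9 on.  Therefore the state at step 2045 equals the state at step 9 + ((2045 - 9) mod 6) = 11, which is [101, 210, 193, 210, 101].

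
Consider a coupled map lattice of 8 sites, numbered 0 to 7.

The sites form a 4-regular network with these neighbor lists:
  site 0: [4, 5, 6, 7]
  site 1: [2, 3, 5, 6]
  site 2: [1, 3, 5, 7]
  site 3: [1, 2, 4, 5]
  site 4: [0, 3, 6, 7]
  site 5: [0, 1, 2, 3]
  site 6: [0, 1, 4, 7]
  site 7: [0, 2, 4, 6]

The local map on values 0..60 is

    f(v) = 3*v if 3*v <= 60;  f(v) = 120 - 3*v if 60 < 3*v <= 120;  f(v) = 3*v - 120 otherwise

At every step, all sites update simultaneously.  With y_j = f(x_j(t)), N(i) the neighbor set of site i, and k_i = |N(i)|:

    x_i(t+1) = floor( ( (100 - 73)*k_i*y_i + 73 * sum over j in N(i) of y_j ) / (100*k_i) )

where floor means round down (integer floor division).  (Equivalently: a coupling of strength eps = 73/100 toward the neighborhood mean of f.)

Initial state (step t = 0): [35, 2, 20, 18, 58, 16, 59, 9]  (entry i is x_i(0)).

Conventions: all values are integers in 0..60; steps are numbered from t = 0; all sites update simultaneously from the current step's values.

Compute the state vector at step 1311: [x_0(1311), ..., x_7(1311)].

Answer: [30, 30, 30, 30, 30, 30, 30, 30]
Key observation: The state at step 14, [30, 30, 30, 30, 30, 30, 30, 30], reappears at step 15: the system is in a cycle of period 1 from step 14 on.  Therefore the state at step 1311 equals the state at step 14 + ((1311 - 14) mod 1) = 14, which is [30, 30, 30, 30, 30, 30, 30, 30].

Derivation:
t=0: [35, 2, 20, 18, 58, 16, 59, 9]
t=1: [37, 41, 40, 45, 42, 37, 34, 41]
t=2: [9, 8, 5, 7, 9, 7, 8, 6]
t=3: [23, 21, 19, 21, 23, 21, 24, 21]
t=4: [52, 55, 57, 55, 52, 55, 52, 53]
t=5: [38, 44, 45, 44, 38, 44, 38, 39]
t=6: [6, 11, 11, 11, 6, 11, 6, 6]
t=7: [20, 30, 30, 30, 20, 30, 20, 20]
t=8: [54, 35, 35, 35, 54, 35, 54, 54]
t=9: [37, 19, 19, 19, 37, 19, 37, 37]
t=10: [17, 48, 48, 48, 17, 48, 17, 17]
t=11: [46, 28, 28, 28, 46, 28, 46, 46]
t=12: [21, 32, 32, 32, 21, 32, 21, 21]
t=13: [50, 30, 30, 30, 50, 30, 50, 50]
t=14: [30, 30, 30, 30, 30, 30, 30, 30]
t=15: [30, 30, 30, 30, 30, 30, 30, 30]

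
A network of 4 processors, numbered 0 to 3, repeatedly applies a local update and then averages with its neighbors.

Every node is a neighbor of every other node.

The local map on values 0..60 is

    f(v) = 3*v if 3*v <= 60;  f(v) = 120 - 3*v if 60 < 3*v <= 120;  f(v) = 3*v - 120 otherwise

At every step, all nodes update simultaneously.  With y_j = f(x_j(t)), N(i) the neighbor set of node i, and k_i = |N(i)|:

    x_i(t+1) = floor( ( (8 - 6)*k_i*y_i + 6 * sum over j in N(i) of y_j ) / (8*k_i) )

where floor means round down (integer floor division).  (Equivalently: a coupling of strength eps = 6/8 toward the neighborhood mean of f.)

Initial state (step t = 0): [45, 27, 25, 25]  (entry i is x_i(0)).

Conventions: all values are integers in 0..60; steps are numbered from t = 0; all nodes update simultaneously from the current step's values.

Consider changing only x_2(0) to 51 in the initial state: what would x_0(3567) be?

Simulating step by step:
t=0: [45, 27, 51, 25]
t=1: [33, 33, 33, 33]
t=2: [21, 21, 21, 21]
t=3: [57, 57, 57, 57]
t=4: [51, 51, 51, 51]
t=5: [33, 33, 33, 33]

Answer: x_0(3567) = 57
Key observation: The state at step 1, [33, 33, 33, 33], reappears at step 5: the system is in a cycle of period 4 from step 1 on.  Therefore the state at step 3567 equals the state at step 1 + ((3567 - 1) mod 4) = 3, which is [57, 57, 57, 57].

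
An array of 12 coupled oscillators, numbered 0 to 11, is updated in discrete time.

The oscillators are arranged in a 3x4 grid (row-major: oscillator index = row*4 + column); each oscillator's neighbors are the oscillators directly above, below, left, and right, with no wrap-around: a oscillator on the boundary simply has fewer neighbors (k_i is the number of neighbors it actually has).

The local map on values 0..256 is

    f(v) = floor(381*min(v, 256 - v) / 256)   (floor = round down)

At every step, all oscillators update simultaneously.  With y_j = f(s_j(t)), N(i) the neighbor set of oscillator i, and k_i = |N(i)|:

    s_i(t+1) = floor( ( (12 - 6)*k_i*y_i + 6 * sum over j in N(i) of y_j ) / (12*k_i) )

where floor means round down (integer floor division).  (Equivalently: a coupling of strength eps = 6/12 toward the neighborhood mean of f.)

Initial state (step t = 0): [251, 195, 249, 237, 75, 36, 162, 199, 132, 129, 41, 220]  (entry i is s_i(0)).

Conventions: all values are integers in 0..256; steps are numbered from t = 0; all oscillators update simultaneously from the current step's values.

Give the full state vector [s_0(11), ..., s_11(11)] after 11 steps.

Answer: [180, 177, 166, 165, 176, 174, 173, 175, 174, 170, 165, 167]

Derivation:
t=0: [251, 195, 249, 237, 75, 36, 162, 199, 132, 129, 41, 220]
t=1: [53, 56, 47, 37, 96, 92, 95, 78, 167, 144, 94, 62]
t=2: [95, 88, 81, 73, 128, 134, 128, 106, 143, 150, 136, 109]
t=3: [150, 138, 131, 123, 176, 173, 174, 155, 170, 166, 173, 164]
t=4: [152, 165, 173, 175, 127, 130, 133, 148, 126, 128, 126, 136]
t=5: [158, 144, 134, 130, 182, 180, 173, 160, 188, 188, 185, 175]
t=6: [141, 156, 169, 174, 114, 119, 129, 142, 103, 103, 109, 121]
t=7: [164, 153, 141, 135, 168, 170, 174, 166, 157, 158, 168, 172]
t=8: [138, 148, 161, 166, 133, 132, 131, 137, 142, 139, 130, 128]
t=9: [173, 163, 150, 146, 179, 179, 179, 173, 173, 177, 185, 186]
t=10: [124, 134, 147, 151, 117, 117, 119, 125, 119, 115, 108, 109]
t=11: [180, 177, 166, 165, 176, 174, 173, 175, 174, 170, 165, 167]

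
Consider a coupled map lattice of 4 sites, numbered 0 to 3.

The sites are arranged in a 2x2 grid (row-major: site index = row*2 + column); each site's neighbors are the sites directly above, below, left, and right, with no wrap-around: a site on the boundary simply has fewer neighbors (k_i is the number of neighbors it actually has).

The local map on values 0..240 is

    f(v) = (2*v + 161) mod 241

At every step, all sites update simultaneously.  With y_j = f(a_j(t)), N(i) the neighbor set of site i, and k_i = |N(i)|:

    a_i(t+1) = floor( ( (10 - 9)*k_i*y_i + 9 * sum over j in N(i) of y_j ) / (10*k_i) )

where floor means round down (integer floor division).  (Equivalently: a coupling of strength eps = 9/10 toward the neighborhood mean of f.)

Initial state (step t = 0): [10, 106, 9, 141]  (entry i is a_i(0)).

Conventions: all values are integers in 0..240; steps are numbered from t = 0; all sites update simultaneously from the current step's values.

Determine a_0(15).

Answer: a_0(15) = 125

Derivation:
t=0: [10, 106, 9, 141]
t=1: [158, 185, 190, 160]
t=2: [72, 219, 220, 72]
t=3: [112, 69, 69, 112]
t=4: [66, 135, 135, 66]
t=5: [176, 65, 65, 176]
t=6: [48, 32, 32, 48]
t=7: [204, 36, 36, 204]
t=8: [218, 101, 101, 218]
t=9: [121, 115, 115, 121]
t=10: [151, 160, 160, 151]
t=11: [238, 223, 223, 238]
t=12: [128, 152, 152, 128]
t=13: [219, 180, 180, 219]
t=14: [46, 109, 109, 46]
t=15: [125, 24, 24, 125]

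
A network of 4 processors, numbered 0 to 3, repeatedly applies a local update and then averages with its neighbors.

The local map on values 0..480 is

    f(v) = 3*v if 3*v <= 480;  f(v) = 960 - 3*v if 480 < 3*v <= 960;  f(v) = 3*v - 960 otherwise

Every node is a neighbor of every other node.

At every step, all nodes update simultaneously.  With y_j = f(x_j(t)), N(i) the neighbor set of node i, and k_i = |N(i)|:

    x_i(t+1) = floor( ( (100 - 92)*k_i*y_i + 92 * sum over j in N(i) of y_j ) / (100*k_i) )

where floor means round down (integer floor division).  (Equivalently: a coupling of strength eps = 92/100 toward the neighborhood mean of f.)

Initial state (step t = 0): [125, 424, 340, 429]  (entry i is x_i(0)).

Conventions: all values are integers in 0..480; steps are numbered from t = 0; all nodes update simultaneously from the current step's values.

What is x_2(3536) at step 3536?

Simulating step by step:
t=0: [125, 424, 340, 429]
t=1: [244, 258, 315, 255]
t=2: [139, 149, 187, 147]
t=3: [428, 421, 432, 422]
t=4: [315, 320, 313, 319]
t=5: [8, 11, 7, 11]
t=6: [28, 26, 29, 26]
t=7: [81, 82, 80, 82]
t=8: [243, 243, 244, 243]
t=9: [230, 230, 230, 230]
t=10: [270, 270, 270, 270]
t=11: [150, 150, 150, 150]
t=12: [450, 450, 450, 450]
t=13: [390, 390, 390, 390]
t=14: [210, 210, 210, 210]
t=15: [330, 330, 330, 330]
t=16: [30, 30, 30, 30]
t=17: [90, 90, 90, 90]
t=18: [270, 270, 270, 270]

Answer: x_2(3536) = 30
Key observation: The state at step 10, [270, 270, 270, 270], reappears at step 18: the system is in a cycle of period 8 from step 10 on.  Therefore the state at step 3536 equals the state at step 10 + ((3536 - 10) mod 8) = 16, which is [30, 30, 30, 30].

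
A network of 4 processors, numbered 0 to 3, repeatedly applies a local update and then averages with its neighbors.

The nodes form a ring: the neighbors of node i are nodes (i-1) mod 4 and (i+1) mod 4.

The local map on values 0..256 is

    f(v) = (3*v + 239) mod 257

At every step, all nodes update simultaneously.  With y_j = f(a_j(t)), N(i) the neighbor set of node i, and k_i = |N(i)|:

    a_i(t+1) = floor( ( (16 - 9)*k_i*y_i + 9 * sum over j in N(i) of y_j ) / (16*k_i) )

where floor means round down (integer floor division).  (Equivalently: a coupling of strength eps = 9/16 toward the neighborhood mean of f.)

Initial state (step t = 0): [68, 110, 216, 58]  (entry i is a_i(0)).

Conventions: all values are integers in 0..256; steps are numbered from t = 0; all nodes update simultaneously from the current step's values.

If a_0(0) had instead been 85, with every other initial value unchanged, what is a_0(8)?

Simulating step by step:
t=0: [85, 110, 216, 58]
t=1: [163, 123, 110, 167]
t=2: [183, 116, 114, 174]
t=3: [97, 55, 119, 131]
t=4: [81, 91, 110, 79]
t=5: [231, 190, 157, 174]
t=6: [150, 117, 165, 208]
t=7: [123, 144, 143, 151]
t=8: [135, 138, 161, 147]

Answer: a_0(8) = 135
Key observation: This trace re-runs the system from the modified initial state.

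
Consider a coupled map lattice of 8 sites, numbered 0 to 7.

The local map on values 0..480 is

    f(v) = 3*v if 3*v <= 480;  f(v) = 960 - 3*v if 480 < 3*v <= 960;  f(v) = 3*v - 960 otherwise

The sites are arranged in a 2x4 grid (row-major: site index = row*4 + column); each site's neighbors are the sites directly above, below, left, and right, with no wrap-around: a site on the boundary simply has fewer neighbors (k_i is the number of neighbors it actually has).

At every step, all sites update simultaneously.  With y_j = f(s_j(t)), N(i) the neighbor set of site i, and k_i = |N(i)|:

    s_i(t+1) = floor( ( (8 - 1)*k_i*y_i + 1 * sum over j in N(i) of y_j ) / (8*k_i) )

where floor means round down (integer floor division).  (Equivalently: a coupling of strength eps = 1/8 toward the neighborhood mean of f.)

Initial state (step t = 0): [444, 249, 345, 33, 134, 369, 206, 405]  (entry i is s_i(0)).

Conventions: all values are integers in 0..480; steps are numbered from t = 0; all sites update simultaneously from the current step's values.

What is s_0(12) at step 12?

Simulating step by step:
t=0: [444, 249, 345, 33, 134, 369, 206, 405]
t=1: [363, 211, 92, 107, 384, 168, 319, 250]
t=2: [145, 322, 268, 311, 204, 420, 41, 204]
t=3: [402, 42, 143, 55, 350, 282, 141, 313]
t=4: [228, 143, 405, 172, 101, 126, 393, 55]
t=5: [287, 413, 268, 414, 306, 370, 224, 185]
t=6: [106, 261, 171, 281, 52, 156, 281, 390]
t=7: [299, 206, 408, 143, 185, 428, 149, 198]
t=8: [101, 326, 281, 414, 378, 333, 430, 375]
t=9: [277, 34, 128, 264, 173, 55, 302, 182]
t=10: [146, 117, 349, 196, 404, 169, 87, 376]
t=11: [420, 347, 117, 341, 276, 432, 257, 186]
t=12: [275, 112, 321, 102, 155, 310, 210, 367]

Answer: s_0(12) = 275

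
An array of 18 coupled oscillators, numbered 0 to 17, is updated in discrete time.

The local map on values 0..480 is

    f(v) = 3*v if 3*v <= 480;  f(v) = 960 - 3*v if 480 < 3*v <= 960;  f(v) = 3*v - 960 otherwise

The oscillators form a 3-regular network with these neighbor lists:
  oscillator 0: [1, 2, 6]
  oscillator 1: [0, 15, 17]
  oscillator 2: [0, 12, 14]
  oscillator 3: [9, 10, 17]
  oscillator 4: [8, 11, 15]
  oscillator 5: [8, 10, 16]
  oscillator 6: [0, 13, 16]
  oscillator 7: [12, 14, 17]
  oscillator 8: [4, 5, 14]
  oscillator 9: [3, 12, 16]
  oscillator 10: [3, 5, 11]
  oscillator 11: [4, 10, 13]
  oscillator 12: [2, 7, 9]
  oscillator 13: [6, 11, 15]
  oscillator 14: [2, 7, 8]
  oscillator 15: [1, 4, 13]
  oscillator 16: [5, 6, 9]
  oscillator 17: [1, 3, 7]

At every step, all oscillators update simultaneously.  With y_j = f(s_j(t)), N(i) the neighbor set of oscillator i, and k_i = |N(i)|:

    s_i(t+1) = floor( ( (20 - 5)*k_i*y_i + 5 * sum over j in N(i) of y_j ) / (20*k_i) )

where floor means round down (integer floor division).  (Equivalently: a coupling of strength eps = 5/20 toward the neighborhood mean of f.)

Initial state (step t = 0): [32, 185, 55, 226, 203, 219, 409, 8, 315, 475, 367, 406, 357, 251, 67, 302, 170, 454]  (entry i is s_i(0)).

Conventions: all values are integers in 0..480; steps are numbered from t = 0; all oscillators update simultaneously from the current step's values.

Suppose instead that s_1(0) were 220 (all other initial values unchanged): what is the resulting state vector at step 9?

Simulating step by step:
t=0: [32, 220, 55, 226, 203, 219, 409, 8, 315, 475, 367, 406, 357, 251, 67, 302, 170, 454]
t=1: [133, 271, 157, 295, 290, 277, 263, 77, 82, 419, 176, 251, 137, 203, 167, 112, 423, 352]
t=2: [365, 179, 459, 125, 133, 179, 216, 253, 241, 289, 358, 228, 391, 322, 423, 301, 281, 109]
t=3: [197, 360, 367, 325, 346, 356, 255, 221, 272, 128, 175, 250, 219, 58, 303, 111, 156, 328]
t=4: [314, 150, 166, 81, 115, 168, 230, 254, 127, 353, 354, 214, 295, 192, 86, 280, 408, 54]
t=5: [112, 362, 375, 212, 327, 404, 258, 189, 374, 122, 161, 307, 119, 347, 280, 188, 266, 195]
t=6: [291, 186, 191, 344, 65, 255, 187, 365, 154, 344, 409, 77, 344, 112, 150, 316, 188, 351]
t=7: [164, 317, 341, 90, 205, 240, 367, 152, 416, 99, 241, 239, 103, 305, 419, 86, 352, 120]
t=8: [368, 97, 136, 277, 324, 231, 156, 422, 289, 279, 240, 234, 299, 87, 290, 226, 128, 331]
t=9: [205, 256, 330, 129, 61, 260, 416, 245, 100, 140, 234, 236, 117, 279, 134, 258, 359, 85]

Answer: [205, 256, 330, 129, 61, 260, 416, 245, 100, 140, 234, 236, 117, 279, 134, 258, 359, 85]
Key observation: This trace re-runs the system from the modified initial state.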